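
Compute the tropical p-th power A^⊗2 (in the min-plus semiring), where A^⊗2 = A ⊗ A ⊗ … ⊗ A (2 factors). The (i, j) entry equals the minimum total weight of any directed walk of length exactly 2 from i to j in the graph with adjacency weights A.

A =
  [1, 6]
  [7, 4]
A^⊗2 =
  [2, 7]
  [8, 8]

Each entry (A^⊗2)_ij equals the minimum over all length-2 walks i = v_0 → v_1 → … → v_2 = j of Σ_t A[v_t][v_{t+1}]. For example, for (i, j) = (0, 1) we minimise over 2 possible intermediate vertex sequences; the minimum is 7, attained along the walk 0 → 0 → 1.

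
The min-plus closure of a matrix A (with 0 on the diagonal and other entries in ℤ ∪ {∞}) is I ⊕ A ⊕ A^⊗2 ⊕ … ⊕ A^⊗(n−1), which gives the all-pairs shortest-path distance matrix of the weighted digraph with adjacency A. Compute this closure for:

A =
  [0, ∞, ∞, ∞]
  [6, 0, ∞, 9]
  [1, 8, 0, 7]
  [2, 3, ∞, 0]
Closure =
  [0, ∞, ∞, ∞]
  [6, 0, ∞, 9]
  [1, 8, 0, 7]
  [2, 3, ∞, 0]

This is the Floyd-Warshall all-pairs shortest-path computation. For each intermediate vertex k = 0, 1, …, 3, update dist[i][j] ← min(dist[i][j], dist[i][k] + dist[k][j]). The final matrix gives, for each (i, j), the minimum total weight of any directed path from i to j (possibly empty when i = j).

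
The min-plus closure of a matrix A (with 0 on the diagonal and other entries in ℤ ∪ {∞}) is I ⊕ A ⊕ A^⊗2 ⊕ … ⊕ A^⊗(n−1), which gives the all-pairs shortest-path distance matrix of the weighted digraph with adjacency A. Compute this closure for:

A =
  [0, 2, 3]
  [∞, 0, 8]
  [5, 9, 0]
Closure =
  [0, 2, 3]
  [13, 0, 8]
  [5, 7, 0]

This is the Floyd-Warshall all-pairs shortest-path computation. For each intermediate vertex k = 0, 1, …, 2, update dist[i][j] ← min(dist[i][j], dist[i][k] + dist[k][j]). The final matrix gives, for each (i, j), the minimum total weight of any directed path from i to j (possibly empty when i = j).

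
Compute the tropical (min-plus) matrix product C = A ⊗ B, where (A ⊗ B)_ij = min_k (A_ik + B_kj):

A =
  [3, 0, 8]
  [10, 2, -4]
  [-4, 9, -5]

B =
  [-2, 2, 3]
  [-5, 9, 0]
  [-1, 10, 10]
A ⊗ B =
  [-5, 5, 0]
  [-5, 6, 2]
  [-6, -2, -1]

Apply the min-plus product entry-by-entry:
  C[0][0] = min over k of (A[0][0] + B[0][0] = 3 + -2 = 1, A[0][1] + B[1][0] = 0 + -5 = -5, A[0][2] + B[2][0] = 8 + -1 = 7) = -5 (attained at k = 1)
  C[0][1] = min over k of (A[0][0] + B[0][1] = 3 + 2 = 5, A[0][1] + B[1][1] = 0 + 9 = 9, A[0][2] + B[2][1] = 8 + 10 = 18) = 5 (attained at k = 0)
  C[0][2] = min over k of (A[0][0] + B[0][2] = 3 + 3 = 6, A[0][1] + B[1][2] = 0 + 0 = 0, A[0][2] + B[2][2] = 8 + 10 = 18) = 0 (attained at k = 1)
  C[1][0] = min over k of (A[1][0] + B[0][0] = 10 + -2 = 8, A[1][1] + B[1][0] = 2 + -5 = -3, A[1][2] + B[2][0] = -4 + -1 = -5) = -5 (attained at k = 2)
  C[1][1] = min over k of (A[1][0] + B[0][1] = 10 + 2 = 12, A[1][1] + B[1][1] = 2 + 9 = 11, A[1][2] + B[2][1] = -4 + 10 = 6) = 6 (attained at k = 2)
  C[1][2] = min over k of (A[1][0] + B[0][2] = 10 + 3 = 13, A[1][1] + B[1][2] = 2 + 0 = 2, A[1][2] + B[2][2] = -4 + 10 = 6) = 2 (attained at k = 1)
  C[2][0] = min over k of (A[2][0] + B[0][0] = -4 + -2 = -6, A[2][1] + B[1][0] = 9 + -5 = 4, A[2][2] + B[2][0] = -5 + -1 = -6) = -6 (attained at k = 0)
  C[2][1] = min over k of (A[2][0] + B[0][1] = -4 + 2 = -2, A[2][1] + B[1][1] = 9 + 9 = 18, A[2][2] + B[2][1] = -5 + 10 = 5) = -2 (attained at k = 0)
  C[2][2] = min over k of (A[2][0] + B[0][2] = -4 + 3 = -1, A[2][1] + B[1][2] = 9 + 0 = 9, A[2][2] + B[2][2] = -5 + 10 = 5) = -1 (attained at k = 0)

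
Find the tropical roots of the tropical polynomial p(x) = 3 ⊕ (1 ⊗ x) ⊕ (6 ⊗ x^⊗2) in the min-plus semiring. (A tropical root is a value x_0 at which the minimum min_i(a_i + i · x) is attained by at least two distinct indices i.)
Roots: {-5, 2}

Each tropical root is a break point of the lower envelope of the lines y = a_i + i · x (there are 3 lines, with slopes 0, 1, ..., 2). Only the lines that attain the minimum somewhere contribute to roots; other lines are dominated. Here the surviving (envelope) indices are i = 2, i = 1, i = 0.
Intersections between consecutive envelope lines give the roots: for adjacent envelope indices i < j the intersection is x = (a_i − a_j) / (j − i). Reading off the sorted break points: {-5, 2}.
Verification: at each break x_0, at least two indices attain the minimum of min_i(a_i + i · x_0).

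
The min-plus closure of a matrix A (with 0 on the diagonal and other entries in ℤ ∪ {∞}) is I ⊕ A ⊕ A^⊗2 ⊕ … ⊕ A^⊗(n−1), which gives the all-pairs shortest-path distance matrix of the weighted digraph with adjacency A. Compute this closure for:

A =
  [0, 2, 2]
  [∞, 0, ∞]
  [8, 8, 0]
Closure =
  [0, 2, 2]
  [∞, 0, ∞]
  [8, 8, 0]

This is the Floyd-Warshall all-pairs shortest-path computation. For each intermediate vertex k = 0, 1, …, 2, update dist[i][j] ← min(dist[i][j], dist[i][k] + dist[k][j]). The final matrix gives, for each (i, j), the minimum total weight of any directed path from i to j (possibly empty when i = j).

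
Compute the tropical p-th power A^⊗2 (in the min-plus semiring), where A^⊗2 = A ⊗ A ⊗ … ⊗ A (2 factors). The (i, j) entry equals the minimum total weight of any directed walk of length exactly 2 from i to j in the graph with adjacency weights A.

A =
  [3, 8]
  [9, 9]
A^⊗2 =
  [6, 11]
  [12, 17]

Each entry (A^⊗2)_ij equals the minimum over all length-2 walks i = v_0 → v_1 → … → v_2 = j of Σ_t A[v_t][v_{t+1}]. For example, for (i, j) = (0, 1) we minimise over 2 possible intermediate vertex sequences; the minimum is 11, attained along the walk 0 → 0 → 1.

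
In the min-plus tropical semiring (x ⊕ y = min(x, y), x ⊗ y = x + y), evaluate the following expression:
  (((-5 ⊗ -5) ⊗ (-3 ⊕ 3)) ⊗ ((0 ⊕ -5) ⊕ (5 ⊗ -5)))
(((-5 ⊗ -5) ⊗ (-3 ⊕ 3)) ⊗ ((0 ⊕ -5) ⊕ (5 ⊗ -5))) = -18

Expand innermost to outermost. Recall ⊕ takes the minimum of its arguments and ⊗ takes their sum. Working out the expression (((-5 ⊗ -5) ⊗ (-3 ⊕ 3)) ⊗ ((0 ⊕ -5) ⊕ (5 ⊗ -5))) gives -18.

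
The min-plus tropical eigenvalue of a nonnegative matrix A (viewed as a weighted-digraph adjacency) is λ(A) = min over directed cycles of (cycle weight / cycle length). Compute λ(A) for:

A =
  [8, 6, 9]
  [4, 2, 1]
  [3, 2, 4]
λ(A) = 3/2

Enumerate directed cycles and compute their means (weight / length). Sample:
  cycle 0 → 0: weight = 8, length = 1, mean = 8/1 ≈ 8.000
  cycle 1 → 1: weight = 2, length = 1, mean = 2/1 ≈ 2.000
  cycle 2 → 2: weight = 4, length = 1, mean = 4/1 ≈ 4.000
  cycle 0 → 1 → 0: weight = 10, length = 2, mean = 10/2 ≈ 5.000
  cycle 0 → 2 → 0: weight = 12, length = 2, mean = 12/2 ≈ 6.000
  cycle 1 → 0 → 1: weight = 10, length = 2, mean = 10/2 ≈ 5.000
Minimum mean = 1.500, attained e.g. along the cycle 1 → 2 → 1 with weight 3 and length 2. So λ(A) = 3/2 = 3/2.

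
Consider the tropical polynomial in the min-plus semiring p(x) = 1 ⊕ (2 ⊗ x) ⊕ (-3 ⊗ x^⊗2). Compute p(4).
p(4) = 1

A tropical monomial a ⊗ x^⊗i evaluates to a + i · x. Evaluating each term at x = 4:
  Term 0 contributes 1 + 0 · 4 = 1
  Term 1 contributes 2 + 1 · 4 = 6
  Term 2 contributes -3 + 2 · 4 = 5
p(4) = ⊕ of these = min[1, 6, 5] = 1.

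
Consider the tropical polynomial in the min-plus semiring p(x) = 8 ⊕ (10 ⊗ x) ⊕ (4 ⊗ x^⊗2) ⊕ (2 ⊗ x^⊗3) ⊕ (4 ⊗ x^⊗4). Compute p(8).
p(8) = 8

A tropical monomial a ⊗ x^⊗i evaluates to a + i · x. Evaluating each term at x = 8:
  Term 0 contributes 8 + 0 · 8 = 8
  Term 1 contributes 10 + 1 · 8 = 18
  Term 2 contributes 4 + 2 · 8 = 20
  Term 3 contributes 2 + 3 · 8 = 26
  Term 4 contributes 4 + 4 · 8 = 36
p(8) = ⊕ of these = min[8, 18, 20, 26, 36] = 8.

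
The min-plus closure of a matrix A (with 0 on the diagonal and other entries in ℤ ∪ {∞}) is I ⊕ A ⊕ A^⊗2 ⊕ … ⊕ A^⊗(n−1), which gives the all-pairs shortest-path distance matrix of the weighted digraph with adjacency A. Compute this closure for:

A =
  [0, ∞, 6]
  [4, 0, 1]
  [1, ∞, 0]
Closure =
  [0, ∞, 6]
  [2, 0, 1]
  [1, ∞, 0]

This is the Floyd-Warshall all-pairs shortest-path computation. For each intermediate vertex k = 0, 1, …, 2, update dist[i][j] ← min(dist[i][j], dist[i][k] + dist[k][j]). The final matrix gives, for each (i, j), the minimum total weight of any directed path from i to j (possibly empty when i = j).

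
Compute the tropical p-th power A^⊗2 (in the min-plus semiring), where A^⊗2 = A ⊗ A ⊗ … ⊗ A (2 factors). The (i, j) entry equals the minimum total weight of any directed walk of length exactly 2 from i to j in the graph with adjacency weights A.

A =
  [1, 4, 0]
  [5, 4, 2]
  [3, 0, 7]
A^⊗2 =
  [2, 0, 1]
  [5, 2, 5]
  [4, 4, 2]

Each entry (A^⊗2)_ij equals the minimum over all length-2 walks i = v_0 → v_1 → … → v_2 = j of Σ_t A[v_t][v_{t+1}]. For example, for (i, j) = (0, 2) we minimise over 3 possible intermediate vertex sequences; the minimum is 1, attained along the walk 0 → 0 → 2.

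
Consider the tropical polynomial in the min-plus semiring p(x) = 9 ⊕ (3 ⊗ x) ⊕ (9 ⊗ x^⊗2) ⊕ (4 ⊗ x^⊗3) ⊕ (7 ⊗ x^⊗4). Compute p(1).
p(1) = 4

A tropical monomial a ⊗ x^⊗i evaluates to a + i · x. Evaluating each term at x = 1:
  Term 0 contributes 9 + 0 · 1 = 9
  Term 1 contributes 3 + 1 · 1 = 4
  Term 2 contributes 9 + 2 · 1 = 11
  Term 3 contributes 4 + 3 · 1 = 7
  Term 4 contributes 7 + 4 · 1 = 11
p(1) = ⊕ of these = min[9, 4, 11, 7, 11] = 4.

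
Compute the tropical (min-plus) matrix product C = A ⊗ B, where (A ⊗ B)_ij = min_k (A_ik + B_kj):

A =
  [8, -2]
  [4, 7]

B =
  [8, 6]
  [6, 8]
A ⊗ B =
  [4, 6]
  [12, 10]

Apply the min-plus product entry-by-entry:
  C[0][0] = min over k of (A[0][0] + B[0][0] = 8 + 8 = 16, A[0][1] + B[1][0] = -2 + 6 = 4) = 4 (attained at k = 1)
  C[0][1] = min over k of (A[0][0] + B[0][1] = 8 + 6 = 14, A[0][1] + B[1][1] = -2 + 8 = 6) = 6 (attained at k = 1)
  C[1][0] = min over k of (A[1][0] + B[0][0] = 4 + 8 = 12, A[1][1] + B[1][0] = 7 + 6 = 13) = 12 (attained at k = 0)
  C[1][1] = min over k of (A[1][0] + B[0][1] = 4 + 6 = 10, A[1][1] + B[1][1] = 7 + 8 = 15) = 10 (attained at k = 0)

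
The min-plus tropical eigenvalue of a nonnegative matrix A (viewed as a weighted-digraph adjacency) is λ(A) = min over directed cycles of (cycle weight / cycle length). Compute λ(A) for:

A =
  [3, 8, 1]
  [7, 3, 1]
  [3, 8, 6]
λ(A) = 2

Enumerate directed cycles and compute their means (weight / length). Sample:
  cycle 0 → 0: weight = 3, length = 1, mean = 3/1 ≈ 3.000
  cycle 1 → 1: weight = 3, length = 1, mean = 3/1 ≈ 3.000
  cycle 2 → 2: weight = 6, length = 1, mean = 6/1 ≈ 6.000
  cycle 0 → 1 → 0: weight = 15, length = 2, mean = 15/2 ≈ 7.500
  cycle 0 → 2 → 0: weight = 4, length = 2, mean = 4/2 ≈ 2.000
  cycle 1 → 0 → 1: weight = 15, length = 2, mean = 15/2 ≈ 7.500
Minimum mean = 2.000, attained e.g. along the cycle 0 → 2 → 0 with weight 4 and length 2. So λ(A) = 4/2 = 2.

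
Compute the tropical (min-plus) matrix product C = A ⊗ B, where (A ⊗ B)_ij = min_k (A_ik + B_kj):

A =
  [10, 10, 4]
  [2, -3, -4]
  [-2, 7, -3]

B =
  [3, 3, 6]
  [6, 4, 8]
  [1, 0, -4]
A ⊗ B =
  [5, 4, 0]
  [-3, -4, -8]
  [-2, -3, -7]

Apply the min-plus product entry-by-entry:
  C[0][0] = min over k of (A[0][0] + B[0][0] = 10 + 3 = 13, A[0][1] + B[1][0] = 10 + 6 = 16, A[0][2] + B[2][0] = 4 + 1 = 5) = 5 (attained at k = 2)
  C[0][1] = min over k of (A[0][0] + B[0][1] = 10 + 3 = 13, A[0][1] + B[1][1] = 10 + 4 = 14, A[0][2] + B[2][1] = 4 + 0 = 4) = 4 (attained at k = 2)
  C[0][2] = min over k of (A[0][0] + B[0][2] = 10 + 6 = 16, A[0][1] + B[1][2] = 10 + 8 = 18, A[0][2] + B[2][2] = 4 + -4 = 0) = 0 (attained at k = 2)
  C[1][0] = min over k of (A[1][0] + B[0][0] = 2 + 3 = 5, A[1][1] + B[1][0] = -3 + 6 = 3, A[1][2] + B[2][0] = -4 + 1 = -3) = -3 (attained at k = 2)
  C[1][1] = min over k of (A[1][0] + B[0][1] = 2 + 3 = 5, A[1][1] + B[1][1] = -3 + 4 = 1, A[1][2] + B[2][1] = -4 + 0 = -4) = -4 (attained at k = 2)
  C[1][2] = min over k of (A[1][0] + B[0][2] = 2 + 6 = 8, A[1][1] + B[1][2] = -3 + 8 = 5, A[1][2] + B[2][2] = -4 + -4 = -8) = -8 (attained at k = 2)
  C[2][0] = min over k of (A[2][0] + B[0][0] = -2 + 3 = 1, A[2][1] + B[1][0] = 7 + 6 = 13, A[2][2] + B[2][0] = -3 + 1 = -2) = -2 (attained at k = 2)
  C[2][1] = min over k of (A[2][0] + B[0][1] = -2 + 3 = 1, A[2][1] + B[1][1] = 7 + 4 = 11, A[2][2] + B[2][1] = -3 + 0 = -3) = -3 (attained at k = 2)
  C[2][2] = min over k of (A[2][0] + B[0][2] = -2 + 6 = 4, A[2][1] + B[1][2] = 7 + 8 = 15, A[2][2] + B[2][2] = -3 + -4 = -7) = -7 (attained at k = 2)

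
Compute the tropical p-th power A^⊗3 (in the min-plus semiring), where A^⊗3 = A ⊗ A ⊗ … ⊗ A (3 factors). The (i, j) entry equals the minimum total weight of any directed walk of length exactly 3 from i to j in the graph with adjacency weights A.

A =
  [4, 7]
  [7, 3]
A^⊗3 =
  [12, 13]
  [13, 9]

Each entry (A^⊗3)_ij equals the minimum over all length-3 walks i = v_0 → v_1 → … → v_3 = j of Σ_t A[v_t][v_{t+1}]. For example, for (i, j) = (0, 1) we minimise over 4 possible intermediate vertex sequences; the minimum is 13, attained along the walk 0 → 1 → 1 → 1.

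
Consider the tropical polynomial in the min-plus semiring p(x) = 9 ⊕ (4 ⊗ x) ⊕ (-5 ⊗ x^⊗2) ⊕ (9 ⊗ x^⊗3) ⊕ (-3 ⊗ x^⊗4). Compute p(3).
p(3) = 1

A tropical monomial a ⊗ x^⊗i evaluates to a + i · x. Evaluating each term at x = 3:
  Term 0 contributes 9 + 0 · 3 = 9
  Term 1 contributes 4 + 1 · 3 = 7
  Term 2 contributes -5 + 2 · 3 = 1
  Term 3 contributes 9 + 3 · 3 = 18
  Term 4 contributes -3 + 4 · 3 = 9
p(3) = ⊕ of these = min[9, 7, 1, 18, 9] = 1.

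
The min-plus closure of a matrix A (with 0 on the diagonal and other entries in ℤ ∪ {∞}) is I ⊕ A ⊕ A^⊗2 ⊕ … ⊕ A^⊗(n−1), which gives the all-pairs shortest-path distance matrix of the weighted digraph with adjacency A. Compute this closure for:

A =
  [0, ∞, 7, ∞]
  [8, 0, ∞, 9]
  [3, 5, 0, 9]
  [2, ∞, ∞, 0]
Closure =
  [0, 12, 7, 16]
  [8, 0, 15, 9]
  [3, 5, 0, 9]
  [2, 14, 9, 0]

This is the Floyd-Warshall all-pairs shortest-path computation. For each intermediate vertex k = 0, 1, …, 3, update dist[i][j] ← min(dist[i][j], dist[i][k] + dist[k][j]). The final matrix gives, for each (i, j), the minimum total weight of any directed path from i to j (possibly empty when i = j).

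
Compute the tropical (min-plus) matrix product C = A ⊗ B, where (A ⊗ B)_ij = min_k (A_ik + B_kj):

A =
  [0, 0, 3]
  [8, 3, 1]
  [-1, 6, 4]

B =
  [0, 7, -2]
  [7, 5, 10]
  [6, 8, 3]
A ⊗ B =
  [0, 5, -2]
  [7, 8, 4]
  [-1, 6, -3]

Apply the min-plus product entry-by-entry:
  C[0][0] = min over k of (A[0][0] + B[0][0] = 0 + 0 = 0, A[0][1] + B[1][0] = 0 + 7 = 7, A[0][2] + B[2][0] = 3 + 6 = 9) = 0 (attained at k = 0)
  C[0][1] = min over k of (A[0][0] + B[0][1] = 0 + 7 = 7, A[0][1] + B[1][1] = 0 + 5 = 5, A[0][2] + B[2][1] = 3 + 8 = 11) = 5 (attained at k = 1)
  C[0][2] = min over k of (A[0][0] + B[0][2] = 0 + -2 = -2, A[0][1] + B[1][2] = 0 + 10 = 10, A[0][2] + B[2][2] = 3 + 3 = 6) = -2 (attained at k = 0)
  C[1][0] = min over k of (A[1][0] + B[0][0] = 8 + 0 = 8, A[1][1] + B[1][0] = 3 + 7 = 10, A[1][2] + B[2][0] = 1 + 6 = 7) = 7 (attained at k = 2)
  C[1][1] = min over k of (A[1][0] + B[0][1] = 8 + 7 = 15, A[1][1] + B[1][1] = 3 + 5 = 8, A[1][2] + B[2][1] = 1 + 8 = 9) = 8 (attained at k = 1)
  C[1][2] = min over k of (A[1][0] + B[0][2] = 8 + -2 = 6, A[1][1] + B[1][2] = 3 + 10 = 13, A[1][2] + B[2][2] = 1 + 3 = 4) = 4 (attained at k = 2)
  C[2][0] = min over k of (A[2][0] + B[0][0] = -1 + 0 = -1, A[2][1] + B[1][0] = 6 + 7 = 13, A[2][2] + B[2][0] = 4 + 6 = 10) = -1 (attained at k = 0)
  C[2][1] = min over k of (A[2][0] + B[0][1] = -1 + 7 = 6, A[2][1] + B[1][1] = 6 + 5 = 11, A[2][2] + B[2][1] = 4 + 8 = 12) = 6 (attained at k = 0)
  C[2][2] = min over k of (A[2][0] + B[0][2] = -1 + -2 = -3, A[2][1] + B[1][2] = 6 + 10 = 16, A[2][2] + B[2][2] = 4 + 3 = 7) = -3 (attained at k = 0)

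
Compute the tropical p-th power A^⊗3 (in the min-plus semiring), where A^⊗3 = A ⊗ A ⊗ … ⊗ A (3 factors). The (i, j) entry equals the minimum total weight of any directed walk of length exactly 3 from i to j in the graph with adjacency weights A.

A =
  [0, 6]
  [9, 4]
A^⊗3 =
  [0, 6]
  [9, 12]

Each entry (A^⊗3)_ij equals the minimum over all length-3 walks i = v_0 → v_1 → … → v_3 = j of Σ_t A[v_t][v_{t+1}]. For example, for (i, j) = (0, 1) we minimise over 4 possible intermediate vertex sequences; the minimum is 6, attained along the walk 0 → 0 → 0 → 1.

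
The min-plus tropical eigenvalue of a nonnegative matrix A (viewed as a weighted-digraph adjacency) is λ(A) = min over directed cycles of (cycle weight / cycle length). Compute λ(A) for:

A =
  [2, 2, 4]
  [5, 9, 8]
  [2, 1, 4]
λ(A) = 2

Enumerate directed cycles and compute their means (weight / length). Sample:
  cycle 0 → 0: weight = 2, length = 1, mean = 2/1 ≈ 2.000
  cycle 1 → 1: weight = 9, length = 1, mean = 9/1 ≈ 9.000
  cycle 2 → 2: weight = 4, length = 1, mean = 4/1 ≈ 4.000
  cycle 0 → 1 → 0: weight = 7, length = 2, mean = 7/2 ≈ 3.500
  cycle 0 → 2 → 0: weight = 6, length = 2, mean = 6/2 ≈ 3.000
  cycle 1 → 0 → 1: weight = 7, length = 2, mean = 7/2 ≈ 3.500
Minimum mean = 2.000, attained e.g. along the cycle 0 → 0 with weight 2 and length 1. So λ(A) = 2/1 = 2.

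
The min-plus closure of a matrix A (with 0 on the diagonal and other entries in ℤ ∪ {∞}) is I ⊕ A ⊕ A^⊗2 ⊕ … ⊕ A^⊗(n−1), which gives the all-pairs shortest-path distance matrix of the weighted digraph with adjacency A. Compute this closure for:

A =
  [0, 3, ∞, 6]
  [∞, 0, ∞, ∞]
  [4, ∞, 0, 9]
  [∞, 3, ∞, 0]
Closure =
  [0, 3, ∞, 6]
  [∞, 0, ∞, ∞]
  [4, 7, 0, 9]
  [∞, 3, ∞, 0]

This is the Floyd-Warshall all-pairs shortest-path computation. For each intermediate vertex k = 0, 1, …, 3, update dist[i][j] ← min(dist[i][j], dist[i][k] + dist[k][j]). The final matrix gives, for each (i, j), the minimum total weight of any directed path from i to j (possibly empty when i = j).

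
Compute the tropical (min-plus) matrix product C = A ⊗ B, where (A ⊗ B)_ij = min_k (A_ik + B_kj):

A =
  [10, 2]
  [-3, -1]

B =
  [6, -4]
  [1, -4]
A ⊗ B =
  [3, -2]
  [0, -7]

Apply the min-plus product entry-by-entry:
  C[0][0] = min over k of (A[0][0] + B[0][0] = 10 + 6 = 16, A[0][1] + B[1][0] = 2 + 1 = 3) = 3 (attained at k = 1)
  C[0][1] = min over k of (A[0][0] + B[0][1] = 10 + -4 = 6, A[0][1] + B[1][1] = 2 + -4 = -2) = -2 (attained at k = 1)
  C[1][0] = min over k of (A[1][0] + B[0][0] = -3 + 6 = 3, A[1][1] + B[1][0] = -1 + 1 = 0) = 0 (attained at k = 1)
  C[1][1] = min over k of (A[1][0] + B[0][1] = -3 + -4 = -7, A[1][1] + B[1][1] = -1 + -4 = -5) = -7 (attained at k = 0)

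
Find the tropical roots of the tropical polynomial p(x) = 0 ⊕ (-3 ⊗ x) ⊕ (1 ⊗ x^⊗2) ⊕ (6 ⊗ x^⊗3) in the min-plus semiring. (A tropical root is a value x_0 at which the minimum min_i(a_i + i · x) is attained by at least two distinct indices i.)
Roots: {-5, -4, 3}

Each tropical root is a break point of the lower envelope of the lines y = a_i + i · x (there are 4 lines, with slopes 0, 1, ..., 3). Only the lines that attain the minimum somewhere contribute to roots; other lines are dominated. Here the surviving (envelope) indices are i = 3, i = 2, i = 1, i = 0.
Intersections between consecutive envelope lines give the roots: for adjacent envelope indices i < j the intersection is x = (a_i − a_j) / (j − i). Reading off the sorted break points: {-5, -4, 3}.
Verification: at each break x_0, at least two indices attain the minimum of min_i(a_i + i · x_0).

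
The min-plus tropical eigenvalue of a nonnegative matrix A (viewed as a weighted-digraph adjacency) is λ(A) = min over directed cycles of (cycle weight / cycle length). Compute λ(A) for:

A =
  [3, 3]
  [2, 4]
λ(A) = 5/2

Enumerate directed cycles and compute their means (weight / length). Sample:
  cycle 0 → 0: weight = 3, length = 1, mean = 3/1 ≈ 3.000
  cycle 1 → 1: weight = 4, length = 1, mean = 4/1 ≈ 4.000
  cycle 0 → 1 → 0: weight = 5, length = 2, mean = 5/2 ≈ 2.500
  cycle 1 → 0 → 1: weight = 5, length = 2, mean = 5/2 ≈ 2.500
Minimum mean = 2.500, attained e.g. along the cycle 0 → 1 → 0 with weight 5 and length 2. So λ(A) = 5/2 = 5/2.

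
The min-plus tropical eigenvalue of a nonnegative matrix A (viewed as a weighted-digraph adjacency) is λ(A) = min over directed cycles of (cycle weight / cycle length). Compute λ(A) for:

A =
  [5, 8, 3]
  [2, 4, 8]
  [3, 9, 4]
λ(A) = 3

Enumerate directed cycles and compute their means (weight / length). Sample:
  cycle 0 → 0: weight = 5, length = 1, mean = 5/1 ≈ 5.000
  cycle 1 → 1: weight = 4, length = 1, mean = 4/1 ≈ 4.000
  cycle 2 → 2: weight = 4, length = 1, mean = 4/1 ≈ 4.000
  cycle 0 → 1 → 0: weight = 10, length = 2, mean = 10/2 ≈ 5.000
  cycle 0 → 2 → 0: weight = 6, length = 2, mean = 6/2 ≈ 3.000
  cycle 1 → 0 → 1: weight = 10, length = 2, mean = 10/2 ≈ 5.000
Minimum mean = 3.000, attained e.g. along the cycle 0 → 2 → 0 with weight 6 and length 2. So λ(A) = 6/2 = 3.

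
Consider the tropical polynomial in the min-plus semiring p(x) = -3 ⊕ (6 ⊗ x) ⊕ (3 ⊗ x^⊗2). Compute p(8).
p(8) = -3

A tropical monomial a ⊗ x^⊗i evaluates to a + i · x. Evaluating each term at x = 8:
  Term 0 contributes -3 + 0 · 8 = -3
  Term 1 contributes 6 + 1 · 8 = 14
  Term 2 contributes 3 + 2 · 8 = 19
p(8) = ⊕ of these = min[-3, 14, 19] = -3.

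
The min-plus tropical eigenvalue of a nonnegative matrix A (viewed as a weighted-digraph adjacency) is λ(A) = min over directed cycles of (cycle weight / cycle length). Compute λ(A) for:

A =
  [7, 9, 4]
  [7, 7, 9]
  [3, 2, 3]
λ(A) = 3

Enumerate directed cycles and compute their means (weight / length). Sample:
  cycle 0 → 0: weight = 7, length = 1, mean = 7/1 ≈ 7.000
  cycle 1 → 1: weight = 7, length = 1, mean = 7/1 ≈ 7.000
  cycle 2 → 2: weight = 3, length = 1, mean = 3/1 ≈ 3.000
  cycle 0 → 1 → 0: weight = 16, length = 2, mean = 16/2 ≈ 8.000
  cycle 0 → 2 → 0: weight = 7, length = 2, mean = 7/2 ≈ 3.500
  cycle 1 → 0 → 1: weight = 16, length = 2, mean = 16/2 ≈ 8.000
Minimum mean = 3.000, attained e.g. along the cycle 2 → 2 with weight 3 and length 1. So λ(A) = 3/1 = 3.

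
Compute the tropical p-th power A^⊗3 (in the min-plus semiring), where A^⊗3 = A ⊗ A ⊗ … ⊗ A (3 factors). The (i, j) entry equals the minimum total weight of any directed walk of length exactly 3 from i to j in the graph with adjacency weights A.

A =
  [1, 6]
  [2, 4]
A^⊗3 =
  [3, 8]
  [4, 9]

Each entry (A^⊗3)_ij equals the minimum over all length-3 walks i = v_0 → v_1 → … → v_3 = j of Σ_t A[v_t][v_{t+1}]. For example, for (i, j) = (0, 1) we minimise over 4 possible intermediate vertex sequences; the minimum is 8, attained along the walk 0 → 0 → 0 → 1.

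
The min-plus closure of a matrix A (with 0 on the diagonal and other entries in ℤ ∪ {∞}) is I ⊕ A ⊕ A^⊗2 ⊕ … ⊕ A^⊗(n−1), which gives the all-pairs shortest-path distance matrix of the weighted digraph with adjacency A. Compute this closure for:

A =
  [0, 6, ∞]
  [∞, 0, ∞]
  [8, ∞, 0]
Closure =
  [0, 6, ∞]
  [∞, 0, ∞]
  [8, 14, 0]

This is the Floyd-Warshall all-pairs shortest-path computation. For each intermediate vertex k = 0, 1, …, 2, update dist[i][j] ← min(dist[i][j], dist[i][k] + dist[k][j]). The final matrix gives, for each (i, j), the minimum total weight of any directed path from i to j (possibly empty when i = j).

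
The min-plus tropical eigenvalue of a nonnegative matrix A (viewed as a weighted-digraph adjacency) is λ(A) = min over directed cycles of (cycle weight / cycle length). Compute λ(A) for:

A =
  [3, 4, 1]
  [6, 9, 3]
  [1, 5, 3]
λ(A) = 1

Enumerate directed cycles and compute their means (weight / length). Sample:
  cycle 0 → 0: weight = 3, length = 1, mean = 3/1 ≈ 3.000
  cycle 1 → 1: weight = 9, length = 1, mean = 9/1 ≈ 9.000
  cycle 2 → 2: weight = 3, length = 1, mean = 3/1 ≈ 3.000
  cycle 0 → 1 → 0: weight = 10, length = 2, mean = 10/2 ≈ 5.000
  cycle 0 → 2 → 0: weight = 2, length = 2, mean = 2/2 ≈ 1.000
  cycle 1 → 0 → 1: weight = 10, length = 2, mean = 10/2 ≈ 5.000
Minimum mean = 1.000, attained e.g. along the cycle 0 → 2 → 0 with weight 2 and length 2. So λ(A) = 2/2 = 1.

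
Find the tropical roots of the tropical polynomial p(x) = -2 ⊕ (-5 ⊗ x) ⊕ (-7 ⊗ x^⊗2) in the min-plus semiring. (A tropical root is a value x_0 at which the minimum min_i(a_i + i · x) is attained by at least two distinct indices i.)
Roots: {2, 3}

Each tropical root is a break point of the lower envelope of the lines y = a_i + i · x (there are 3 lines, with slopes 0, 1, ..., 2). Only the lines that attain the minimum somewhere contribute to roots; other lines are dominated. Here the surviving (envelope) indices are i = 2, i = 1, i = 0.
Intersections between consecutive envelope lines give the roots: for adjacent envelope indices i < j the intersection is x = (a_i − a_j) / (j − i). Reading off the sorted break points: {2, 3}.
Verification: at each break x_0, at least two indices attain the minimum of min_i(a_i + i · x_0).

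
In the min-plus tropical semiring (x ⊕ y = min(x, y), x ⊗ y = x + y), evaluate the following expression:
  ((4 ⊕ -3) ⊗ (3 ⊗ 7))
((4 ⊕ -3) ⊗ (3 ⊗ 7)) = 7

Expand innermost to outermost. Recall ⊕ takes the minimum of its arguments and ⊗ takes their sum. Working out the expression ((4 ⊕ -3) ⊗ (3 ⊗ 7)) gives 7.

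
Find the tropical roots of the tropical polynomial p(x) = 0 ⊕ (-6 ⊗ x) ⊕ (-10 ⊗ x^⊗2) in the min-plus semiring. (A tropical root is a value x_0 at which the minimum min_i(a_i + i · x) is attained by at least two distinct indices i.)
Roots: {4, 6}

Each tropical root is a break point of the lower envelope of the lines y = a_i + i · x (there are 3 lines, with slopes 0, 1, ..., 2). Only the lines that attain the minimum somewhere contribute to roots; other lines are dominated. Here the surviving (envelope) indices are i = 2, i = 1, i = 0.
Intersections between consecutive envelope lines give the roots: for adjacent envelope indices i < j the intersection is x = (a_i − a_j) / (j − i). Reading off the sorted break points: {4, 6}.
Verification: at each break x_0, at least two indices attain the minimum of min_i(a_i + i · x_0).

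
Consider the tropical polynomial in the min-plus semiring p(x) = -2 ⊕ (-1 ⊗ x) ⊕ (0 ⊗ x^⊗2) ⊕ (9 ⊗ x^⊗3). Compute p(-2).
p(-2) = -4

A tropical monomial a ⊗ x^⊗i evaluates to a + i · x. Evaluating each term at x = -2:
  Term 0 contributes -2 + 0 · -2 = -2
  Term 1 contributes -1 + 1 · -2 = -3
  Term 2 contributes 0 + 2 · -2 = -4
  Term 3 contributes 9 + 3 · -2 = 3
p(-2) = ⊕ of these = min[-2, -3, -4, 3] = -4.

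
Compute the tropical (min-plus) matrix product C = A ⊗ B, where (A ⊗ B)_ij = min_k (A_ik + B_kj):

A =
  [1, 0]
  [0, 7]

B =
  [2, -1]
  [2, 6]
A ⊗ B =
  [2, 0]
  [2, -1]

Apply the min-plus product entry-by-entry:
  C[0][0] = min over k of (A[0][0] + B[0][0] = 1 + 2 = 3, A[0][1] + B[1][0] = 0 + 2 = 2) = 2 (attained at k = 1)
  C[0][1] = min over k of (A[0][0] + B[0][1] = 1 + -1 = 0, A[0][1] + B[1][1] = 0 + 6 = 6) = 0 (attained at k = 0)
  C[1][0] = min over k of (A[1][0] + B[0][0] = 0 + 2 = 2, A[1][1] + B[1][0] = 7 + 2 = 9) = 2 (attained at k = 0)
  C[1][1] = min over k of (A[1][0] + B[0][1] = 0 + -1 = -1, A[1][1] + B[1][1] = 7 + 6 = 13) = -1 (attained at k = 0)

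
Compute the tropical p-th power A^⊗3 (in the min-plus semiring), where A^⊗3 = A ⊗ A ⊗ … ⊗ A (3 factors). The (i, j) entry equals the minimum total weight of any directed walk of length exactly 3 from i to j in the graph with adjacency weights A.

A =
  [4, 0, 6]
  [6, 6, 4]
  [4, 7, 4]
A^⊗3 =
  [8, 6, 8]
  [12, 8, 10]
  [10, 8, 8]

Each entry (A^⊗3)_ij equals the minimum over all length-3 walks i = v_0 → v_1 → … → v_3 = j of Σ_t A[v_t][v_{t+1}]. For example, for (i, j) = (0, 2) we minimise over 9 possible intermediate vertex sequences; the minimum is 8, attained along the walk 0 → 0 → 1 → 2.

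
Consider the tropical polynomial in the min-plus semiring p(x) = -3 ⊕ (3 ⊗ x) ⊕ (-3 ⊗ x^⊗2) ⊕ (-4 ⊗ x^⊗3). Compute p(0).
p(0) = -4

A tropical monomial a ⊗ x^⊗i evaluates to a + i · x. Evaluating each term at x = 0:
  Term 0 contributes -3 + 0 · 0 = -3
  Term 1 contributes 3 + 1 · 0 = 3
  Term 2 contributes -3 + 2 · 0 = -3
  Term 3 contributes -4 + 3 · 0 = -4
p(0) = ⊕ of these = min[-3, 3, -3, -4] = -4.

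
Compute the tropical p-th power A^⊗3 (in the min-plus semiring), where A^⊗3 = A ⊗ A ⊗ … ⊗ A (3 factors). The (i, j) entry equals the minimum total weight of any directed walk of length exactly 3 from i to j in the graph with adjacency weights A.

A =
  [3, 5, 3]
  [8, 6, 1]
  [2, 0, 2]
A^⊗3 =
  [7, 5, 4]
  [5, 3, 2]
  [3, 1, 3]

Each entry (A^⊗3)_ij equals the minimum over all length-3 walks i = v_0 → v_1 → … → v_3 = j of Σ_t A[v_t][v_{t+1}]. For example, for (i, j) = (0, 2) we minimise over 9 possible intermediate vertex sequences; the minimum is 4, attained along the walk 0 → 2 → 1 → 2.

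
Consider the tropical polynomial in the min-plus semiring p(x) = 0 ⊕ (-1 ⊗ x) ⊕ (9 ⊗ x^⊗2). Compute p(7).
p(7) = 0

A tropical monomial a ⊗ x^⊗i evaluates to a + i · x. Evaluating each term at x = 7:
  Term 0 contributes 0 + 0 · 7 = 0
  Term 1 contributes -1 + 1 · 7 = 6
  Term 2 contributes 9 + 2 · 7 = 23
p(7) = ⊕ of these = min[0, 6, 23] = 0.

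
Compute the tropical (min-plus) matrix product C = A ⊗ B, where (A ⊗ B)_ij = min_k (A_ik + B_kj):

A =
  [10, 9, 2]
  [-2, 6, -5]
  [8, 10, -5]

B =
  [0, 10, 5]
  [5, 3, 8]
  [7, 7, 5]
A ⊗ B =
  [9, 9, 7]
  [-2, 2, 0]
  [2, 2, 0]

Apply the min-plus product entry-by-entry:
  C[0][0] = min over k of (A[0][0] + B[0][0] = 10 + 0 = 10, A[0][1] + B[1][0] = 9 + 5 = 14, A[0][2] + B[2][0] = 2 + 7 = 9) = 9 (attained at k = 2)
  C[0][1] = min over k of (A[0][0] + B[0][1] = 10 + 10 = 20, A[0][1] + B[1][1] = 9 + 3 = 12, A[0][2] + B[2][1] = 2 + 7 = 9) = 9 (attained at k = 2)
  C[0][2] = min over k of (A[0][0] + B[0][2] = 10 + 5 = 15, A[0][1] + B[1][2] = 9 + 8 = 17, A[0][2] + B[2][2] = 2 + 5 = 7) = 7 (attained at k = 2)
  C[1][0] = min over k of (A[1][0] + B[0][0] = -2 + 0 = -2, A[1][1] + B[1][0] = 6 + 5 = 11, A[1][2] + B[2][0] = -5 + 7 = 2) = -2 (attained at k = 0)
  C[1][1] = min over k of (A[1][0] + B[0][1] = -2 + 10 = 8, A[1][1] + B[1][1] = 6 + 3 = 9, A[1][2] + B[2][1] = -5 + 7 = 2) = 2 (attained at k = 2)
  C[1][2] = min over k of (A[1][0] + B[0][2] = -2 + 5 = 3, A[1][1] + B[1][2] = 6 + 8 = 14, A[1][2] + B[2][2] = -5 + 5 = 0) = 0 (attained at k = 2)
  C[2][0] = min over k of (A[2][0] + B[0][0] = 8 + 0 = 8, A[2][1] + B[1][0] = 10 + 5 = 15, A[2][2] + B[2][0] = -5 + 7 = 2) = 2 (attained at k = 2)
  C[2][1] = min over k of (A[2][0] + B[0][1] = 8 + 10 = 18, A[2][1] + B[1][1] = 10 + 3 = 13, A[2][2] + B[2][1] = -5 + 7 = 2) = 2 (attained at k = 2)
  C[2][2] = min over k of (A[2][0] + B[0][2] = 8 + 5 = 13, A[2][1] + B[1][2] = 10 + 8 = 18, A[2][2] + B[2][2] = -5 + 5 = 0) = 0 (attained at k = 2)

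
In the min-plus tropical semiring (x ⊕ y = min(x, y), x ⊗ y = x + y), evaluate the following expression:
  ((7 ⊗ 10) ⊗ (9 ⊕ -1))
((7 ⊗ 10) ⊗ (9 ⊕ -1)) = 16

Expand innermost to outermost. Recall ⊕ takes the minimum of its arguments and ⊗ takes their sum. Working out the expression ((7 ⊗ 10) ⊗ (9 ⊕ -1)) gives 16.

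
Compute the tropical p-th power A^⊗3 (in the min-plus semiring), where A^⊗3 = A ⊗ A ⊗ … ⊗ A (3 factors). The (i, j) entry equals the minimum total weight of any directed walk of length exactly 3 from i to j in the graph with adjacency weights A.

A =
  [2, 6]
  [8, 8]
A^⊗3 =
  [6, 10]
  [12, 16]

Each entry (A^⊗3)_ij equals the minimum over all length-3 walks i = v_0 → v_1 → … → v_3 = j of Σ_t A[v_t][v_{t+1}]. For example, for (i, j) = (0, 1) we minimise over 4 possible intermediate vertex sequences; the minimum is 10, attained along the walk 0 → 0 → 0 → 1.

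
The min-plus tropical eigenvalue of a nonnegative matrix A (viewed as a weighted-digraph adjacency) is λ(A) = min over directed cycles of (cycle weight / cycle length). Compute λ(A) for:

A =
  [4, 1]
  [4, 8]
λ(A) = 5/2

Enumerate directed cycles and compute their means (weight / length). Sample:
  cycle 0 → 0: weight = 4, length = 1, mean = 4/1 ≈ 4.000
  cycle 1 → 1: weight = 8, length = 1, mean = 8/1 ≈ 8.000
  cycle 0 → 1 → 0: weight = 5, length = 2, mean = 5/2 ≈ 2.500
  cycle 1 → 0 → 1: weight = 5, length = 2, mean = 5/2 ≈ 2.500
Minimum mean = 2.500, attained e.g. along the cycle 0 → 1 → 0 with weight 5 and length 2. So λ(A) = 5/2 = 5/2.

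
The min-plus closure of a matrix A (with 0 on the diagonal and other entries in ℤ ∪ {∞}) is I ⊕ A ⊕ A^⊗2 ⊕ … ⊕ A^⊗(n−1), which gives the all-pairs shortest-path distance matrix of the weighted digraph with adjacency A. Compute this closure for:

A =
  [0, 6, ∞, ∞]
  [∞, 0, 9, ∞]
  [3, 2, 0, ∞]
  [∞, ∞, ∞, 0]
Closure =
  [0, 6, 15, ∞]
  [12, 0, 9, ∞]
  [3, 2, 0, ∞]
  [∞, ∞, ∞, 0]

This is the Floyd-Warshall all-pairs shortest-path computation. For each intermediate vertex k = 0, 1, …, 3, update dist[i][j] ← min(dist[i][j], dist[i][k] + dist[k][j]). The final matrix gives, for each (i, j), the minimum total weight of any directed path from i to j (possibly empty when i = j).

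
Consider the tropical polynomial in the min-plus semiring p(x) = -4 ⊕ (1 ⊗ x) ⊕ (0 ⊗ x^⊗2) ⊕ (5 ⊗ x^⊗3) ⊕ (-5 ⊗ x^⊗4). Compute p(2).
p(2) = -4

A tropical monomial a ⊗ x^⊗i evaluates to a + i · x. Evaluating each term at x = 2:
  Term 0 contributes -4 + 0 · 2 = -4
  Term 1 contributes 1 + 1 · 2 = 3
  Term 2 contributes 0 + 2 · 2 = 4
  Term 3 contributes 5 + 3 · 2 = 11
  Term 4 contributes -5 + 4 · 2 = 3
p(2) = ⊕ of these = min[-4, 3, 4, 11, 3] = -4.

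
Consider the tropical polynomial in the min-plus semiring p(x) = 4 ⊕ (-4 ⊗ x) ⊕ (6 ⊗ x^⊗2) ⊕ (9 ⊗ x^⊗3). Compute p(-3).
p(-3) = -7

A tropical monomial a ⊗ x^⊗i evaluates to a + i · x. Evaluating each term at x = -3:
  Term 0 contributes 4 + 0 · -3 = 4
  Term 1 contributes -4 + 1 · -3 = -7
  Term 2 contributes 6 + 2 · -3 = 0
  Term 3 contributes 9 + 3 · -3 = 0
p(-3) = ⊕ of these = min[4, -7, 0, 0] = -7.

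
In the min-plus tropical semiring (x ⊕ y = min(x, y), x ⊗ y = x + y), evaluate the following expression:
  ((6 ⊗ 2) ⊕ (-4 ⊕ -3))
((6 ⊗ 2) ⊕ (-4 ⊕ -3)) = -4

Expand innermost to outermost. Recall ⊕ takes the minimum of its arguments and ⊗ takes their sum. Working out the expression ((6 ⊗ 2) ⊕ (-4 ⊕ -3)) gives -4.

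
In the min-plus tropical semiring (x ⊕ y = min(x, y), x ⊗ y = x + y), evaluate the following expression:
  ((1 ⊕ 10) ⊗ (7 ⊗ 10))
((1 ⊕ 10) ⊗ (7 ⊗ 10)) = 18

Expand innermost to outermost. Recall ⊕ takes the minimum of its arguments and ⊗ takes their sum. Working out the expression ((1 ⊕ 10) ⊗ (7 ⊗ 10)) gives 18.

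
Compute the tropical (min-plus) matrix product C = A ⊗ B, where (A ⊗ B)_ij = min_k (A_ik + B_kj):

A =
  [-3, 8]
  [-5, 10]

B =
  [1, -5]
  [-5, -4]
A ⊗ B =
  [-2, -8]
  [-4, -10]

Apply the min-plus product entry-by-entry:
  C[0][0] = min over k of (A[0][0] + B[0][0] = -3 + 1 = -2, A[0][1] + B[1][0] = 8 + -5 = 3) = -2 (attained at k = 0)
  C[0][1] = min over k of (A[0][0] + B[0][1] = -3 + -5 = -8, A[0][1] + B[1][1] = 8 + -4 = 4) = -8 (attained at k = 0)
  C[1][0] = min over k of (A[1][0] + B[0][0] = -5 + 1 = -4, A[1][1] + B[1][0] = 10 + -5 = 5) = -4 (attained at k = 0)
  C[1][1] = min over k of (A[1][0] + B[0][1] = -5 + -5 = -10, A[1][1] + B[1][1] = 10 + -4 = 6) = -10 (attained at k = 0)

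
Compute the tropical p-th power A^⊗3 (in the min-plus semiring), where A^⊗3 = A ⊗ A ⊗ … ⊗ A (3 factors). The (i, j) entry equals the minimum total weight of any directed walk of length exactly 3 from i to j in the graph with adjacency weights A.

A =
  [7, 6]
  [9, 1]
A^⊗3 =
  [16, 8]
  [11, 3]

Each entry (A^⊗3)_ij equals the minimum over all length-3 walks i = v_0 → v_1 → … → v_3 = j of Σ_t A[v_t][v_{t+1}]. For example, for (i, j) = (0, 1) we minimise over 4 possible intermediate vertex sequences; the minimum is 8, attained along the walk 0 → 1 → 1 → 1.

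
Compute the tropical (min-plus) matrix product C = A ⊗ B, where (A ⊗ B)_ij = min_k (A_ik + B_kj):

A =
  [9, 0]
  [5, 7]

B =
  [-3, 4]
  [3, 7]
A ⊗ B =
  [3, 7]
  [2, 9]

Apply the min-plus product entry-by-entry:
  C[0][0] = min over k of (A[0][0] + B[0][0] = 9 + -3 = 6, A[0][1] + B[1][0] = 0 + 3 = 3) = 3 (attained at k = 1)
  C[0][1] = min over k of (A[0][0] + B[0][1] = 9 + 4 = 13, A[0][1] + B[1][1] = 0 + 7 = 7) = 7 (attained at k = 1)
  C[1][0] = min over k of (A[1][0] + B[0][0] = 5 + -3 = 2, A[1][1] + B[1][0] = 7 + 3 = 10) = 2 (attained at k = 0)
  C[1][1] = min over k of (A[1][0] + B[0][1] = 5 + 4 = 9, A[1][1] + B[1][1] = 7 + 7 = 14) = 9 (attained at k = 0)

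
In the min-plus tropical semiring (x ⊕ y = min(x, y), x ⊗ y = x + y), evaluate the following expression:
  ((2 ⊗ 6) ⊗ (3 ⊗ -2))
((2 ⊗ 6) ⊗ (3 ⊗ -2)) = 9

Expand innermost to outermost. Recall ⊕ takes the minimum of its arguments and ⊗ takes their sum. Working out the expression ((2 ⊗ 6) ⊗ (3 ⊗ -2)) gives 9.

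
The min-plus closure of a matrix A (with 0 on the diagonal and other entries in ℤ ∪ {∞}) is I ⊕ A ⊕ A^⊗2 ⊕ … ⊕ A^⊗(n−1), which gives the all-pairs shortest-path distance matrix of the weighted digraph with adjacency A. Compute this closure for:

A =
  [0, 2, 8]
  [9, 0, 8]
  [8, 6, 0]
Closure =
  [0, 2, 8]
  [9, 0, 8]
  [8, 6, 0]

This is the Floyd-Warshall all-pairs shortest-path computation. For each intermediate vertex k = 0, 1, …, 2, update dist[i][j] ← min(dist[i][j], dist[i][k] + dist[k][j]). The final matrix gives, for each (i, j), the minimum total weight of any directed path from i to j (possibly empty when i = j).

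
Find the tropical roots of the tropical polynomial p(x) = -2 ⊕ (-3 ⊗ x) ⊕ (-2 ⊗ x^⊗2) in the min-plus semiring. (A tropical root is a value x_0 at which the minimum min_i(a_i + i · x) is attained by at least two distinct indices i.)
Roots: {-1, 1}

Each tropical root is a break point of the lower envelope of the lines y = a_i + i · x (there are 3 lines, with slopes 0, 1, ..., 2). Only the lines that attain the minimum somewhere contribute to roots; other lines are dominated. Here the surviving (envelope) indices are i = 2, i = 1, i = 0.
Intersections between consecutive envelope lines give the roots: for adjacent envelope indices i < j the intersection is x = (a_i − a_j) / (j − i). Reading off the sorted break points: {-1, 1}.
Verification: at each break x_0, at least two indices attain the minimum of min_i(a_i + i · x_0).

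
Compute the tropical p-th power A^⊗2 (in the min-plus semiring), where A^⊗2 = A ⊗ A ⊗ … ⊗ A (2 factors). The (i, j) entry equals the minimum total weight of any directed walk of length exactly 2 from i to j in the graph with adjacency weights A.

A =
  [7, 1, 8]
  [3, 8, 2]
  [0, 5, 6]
A^⊗2 =
  [4, 8, 3]
  [2, 4, 8]
  [6, 1, 7]

Each entry (A^⊗2)_ij equals the minimum over all length-2 walks i = v_0 → v_1 → … → v_2 = j of Σ_t A[v_t][v_{t+1}]. For example, for (i, j) = (0, 2) we minimise over 3 possible intermediate vertex sequences; the minimum is 3, attained along the walk 0 → 1 → 2.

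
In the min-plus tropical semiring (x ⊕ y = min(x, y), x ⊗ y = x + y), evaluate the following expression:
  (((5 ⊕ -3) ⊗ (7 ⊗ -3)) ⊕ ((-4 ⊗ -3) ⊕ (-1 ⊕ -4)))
(((5 ⊕ -3) ⊗ (7 ⊗ -3)) ⊕ ((-4 ⊗ -3) ⊕ (-1 ⊕ -4))) = -7

Expand innermost to outermost. Recall ⊕ takes the minimum of its arguments and ⊗ takes their sum. Working out the expression (((5 ⊕ -3) ⊗ (7 ⊗ -3)) ⊕ ((-4 ⊗ -3) ⊕ (-1 ⊕ -4))) gives -7.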